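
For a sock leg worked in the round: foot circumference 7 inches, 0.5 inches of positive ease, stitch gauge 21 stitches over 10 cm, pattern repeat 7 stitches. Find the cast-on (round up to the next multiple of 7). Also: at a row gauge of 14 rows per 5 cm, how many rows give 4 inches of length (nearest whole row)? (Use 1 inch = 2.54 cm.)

Cast on 42 stitches; work 28 rows.

Finished = 7 + 0.5 = 7.5 inches.
7.5 inches × 2.54 = 19.05 cm.
21/10 = 2.1 sts per cm; 19.05 × 2.1 = 40.01 sts.
Next multiple of 7 → 42.
4 inches = 10.16 cm; × 2.8 = 28.45 → 28 rows.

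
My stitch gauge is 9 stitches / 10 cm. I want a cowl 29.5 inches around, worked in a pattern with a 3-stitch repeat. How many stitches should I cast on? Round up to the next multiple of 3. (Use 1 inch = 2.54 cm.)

29.5 in = 29.5 × 2.54 = 74.93 cm.
9 / 10 = 0.9 sts/cm.
74.93 × 0.9 = 67.44 sts.
→ 69.

Cast on 69 stitches.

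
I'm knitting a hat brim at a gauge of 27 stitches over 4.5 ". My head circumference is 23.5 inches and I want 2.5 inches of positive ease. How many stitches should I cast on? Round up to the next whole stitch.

Finished = 23.5 + 2.5 = 26 in.
27 / 4.5 = 6 sts per inch.
26.00 × 6 = 156.00 sts.

Cast on 156 stitches.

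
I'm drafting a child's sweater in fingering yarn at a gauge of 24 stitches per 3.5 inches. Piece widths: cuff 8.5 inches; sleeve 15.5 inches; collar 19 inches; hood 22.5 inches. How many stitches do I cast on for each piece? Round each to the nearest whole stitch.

cuff 58; sleeve 106; collar 130; hood 154.

Rate = 24/3.5 = 6.857 sts per in.
cuff: 8.5 × 6.857 = 58.29 → 58.
sleeve: 15.5 × 6.857 = 106.29 → 106.
collar: 19 × 6.857 = 130.29 → 130.
hood: 22.5 × 6.857 = 154.29 → 154.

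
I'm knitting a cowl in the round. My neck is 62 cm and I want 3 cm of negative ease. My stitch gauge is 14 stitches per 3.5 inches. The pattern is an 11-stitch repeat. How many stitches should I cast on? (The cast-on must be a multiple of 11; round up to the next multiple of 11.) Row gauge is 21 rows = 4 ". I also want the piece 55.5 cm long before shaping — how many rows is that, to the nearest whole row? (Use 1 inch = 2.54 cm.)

Finished = 62 − 3 = 59 cm.
59 cm × 1/2.54 = 23.23 inches.
14/3.5 = 4 sts per in; 23.23 × 4 = 92.91 sts.
Next multiple of 11 → 99.
55.5 cm = 21.85 inches; × 5.25 = 114.71 → 115 rows.

Cast on 99 stitches; work 115 rows.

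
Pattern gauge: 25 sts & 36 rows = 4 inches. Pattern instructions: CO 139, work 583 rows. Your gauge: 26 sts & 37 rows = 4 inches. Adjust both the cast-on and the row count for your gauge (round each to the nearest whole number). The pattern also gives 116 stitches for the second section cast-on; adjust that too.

Stitches: 139 × 26/25 = 144.56 → 145.
Rows: 583 × 37/36 = 599.19 → 599.
second section cast-on: 116 × 26/25 = 120.64 → 121.

Cast on 145 stitches; work 599 rows; second section cast-on 121 stitches.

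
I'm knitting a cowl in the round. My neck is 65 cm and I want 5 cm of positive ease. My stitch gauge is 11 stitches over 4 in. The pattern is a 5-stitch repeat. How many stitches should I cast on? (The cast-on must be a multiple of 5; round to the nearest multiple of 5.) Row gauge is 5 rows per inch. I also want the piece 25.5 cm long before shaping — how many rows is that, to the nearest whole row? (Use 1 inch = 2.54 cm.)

Cast on 75 stitches; work 50 rows.

Finished = 65 + 5 = 70 cm.
70 cm × 1/2.54 = 27.56 inches.
11/4 = 2.75 sts per in; 27.56 × 2.75 = 75.79 sts.
Nearest multiple of 5 → 75.
25.5 cm = 10.04 inches; × 5 = 50.20 → 50 rows.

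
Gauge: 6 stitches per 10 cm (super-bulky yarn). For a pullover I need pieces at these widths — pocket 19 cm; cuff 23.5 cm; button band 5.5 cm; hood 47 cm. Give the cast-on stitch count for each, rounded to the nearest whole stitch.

Rate = 6/10 = 0.6 sts per cm.
pocket: 19 × 0.6 = 11.40 → 11.
cuff: 23.5 × 0.6 = 14.10 → 14.
button band: 5.5 × 0.6 = 3.30 → 3.
hood: 47 × 0.6 = 28.20 → 28.

pocket 11; cuff 14; button band 3; hood 28.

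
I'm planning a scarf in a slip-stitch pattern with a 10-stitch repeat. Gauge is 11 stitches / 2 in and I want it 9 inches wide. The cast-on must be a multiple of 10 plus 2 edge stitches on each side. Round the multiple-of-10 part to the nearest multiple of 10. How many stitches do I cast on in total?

CO 54 sts.

11 / 2 = 5.5 sts per inch.
9 × 5.5 = 49.50 sts.
Less 4 edge sts → 45.50 for the repeat.
Nearest multiple of 10: 50.
Add back 4 edge sts → 54.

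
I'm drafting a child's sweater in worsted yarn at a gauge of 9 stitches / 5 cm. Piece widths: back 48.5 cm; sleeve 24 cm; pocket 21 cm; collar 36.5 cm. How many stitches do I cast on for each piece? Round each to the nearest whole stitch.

Rate = 9/5 = 1.8 sts per cm.
back: 48.5 × 1.8 = 87.30 → 87.
sleeve: 24 × 1.8 = 43.20 → 43.
pocket: 21 × 1.8 = 37.80 → 38.
collar: 36.5 × 1.8 = 65.70 → 66.

back 87; sleeve 43; pocket 38; collar 66.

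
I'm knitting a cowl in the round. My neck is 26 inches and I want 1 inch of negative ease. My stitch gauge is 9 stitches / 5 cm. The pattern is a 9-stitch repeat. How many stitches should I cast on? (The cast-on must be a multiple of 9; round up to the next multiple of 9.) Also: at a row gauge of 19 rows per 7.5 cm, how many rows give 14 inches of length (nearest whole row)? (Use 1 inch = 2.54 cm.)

Cast on 117 stitches; work 90 rows.

Finished = 26 − 1 = 25 inches.
25 inches × 2.54 = 63.50 cm.
9/5 = 1.8 sts per cm; 63.50 × 1.8 = 114.30 sts.
Next multiple of 9 → 117.
14 inches = 35.56 cm; × 2.533 = 90.09 → 90 rows.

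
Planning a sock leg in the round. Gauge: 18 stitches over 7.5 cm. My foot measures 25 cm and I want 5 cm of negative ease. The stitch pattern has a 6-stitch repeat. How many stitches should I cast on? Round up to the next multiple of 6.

Finished = 25 − 5 = 20 cm.
18 / 7.5 = 2.4 sts/cm.
20 × 2.4 = 48.00 sts.
Next multiple of 6: 48.

CO 48 sts.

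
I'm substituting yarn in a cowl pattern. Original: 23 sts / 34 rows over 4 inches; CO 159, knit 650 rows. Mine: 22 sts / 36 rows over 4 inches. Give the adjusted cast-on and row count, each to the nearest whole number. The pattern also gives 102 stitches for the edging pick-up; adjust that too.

Stitches: 159 × 22/23 = 152.09 → 152.
Rows: 650 × 36/34 = 688.24 → 688.
edging pick-up: 102 × 22/23 = 97.57 → 98.

Cast on 152 stitches; work 688 rows; edging pick-up 98 stitches.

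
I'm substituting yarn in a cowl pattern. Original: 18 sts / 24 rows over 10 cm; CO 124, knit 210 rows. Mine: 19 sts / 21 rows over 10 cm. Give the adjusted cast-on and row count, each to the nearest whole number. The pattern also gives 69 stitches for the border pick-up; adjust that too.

Cast on 131 stitches; work 184 rows; border pick-up 73 stitches.

Stitches: 124 × 19/18 = 130.89 → 131.
Rows: 210 × 21/24 = 183.75 → 184.
border pick-up: 69 × 19/18 = 72.83 → 73.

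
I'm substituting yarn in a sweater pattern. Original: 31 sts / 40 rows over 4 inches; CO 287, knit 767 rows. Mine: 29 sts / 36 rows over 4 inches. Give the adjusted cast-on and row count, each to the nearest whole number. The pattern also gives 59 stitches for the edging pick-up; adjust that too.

Stitches: 287 × 29/31 = 268.48 → 268.
Rows: 767 × 36/40 = 690.30 → 690.
edging pick-up: 59 × 29/31 = 55.19 → 55.

Cast on 268 stitches; work 690 rows; edging pick-up 55 stitches.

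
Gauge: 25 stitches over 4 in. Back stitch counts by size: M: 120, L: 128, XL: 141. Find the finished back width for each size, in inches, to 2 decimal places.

25/4 = 6.25 sts per in.
M: 120 / 6.25 = 19.200 → 19.20 in.
L: 128 / 6.25 = 20.480 → 20.48 in.
XL: 141 / 6.25 = 22.560 → 22.56 in.

M 19.20 inches; L 20.48 inches; XL 22.56 inches.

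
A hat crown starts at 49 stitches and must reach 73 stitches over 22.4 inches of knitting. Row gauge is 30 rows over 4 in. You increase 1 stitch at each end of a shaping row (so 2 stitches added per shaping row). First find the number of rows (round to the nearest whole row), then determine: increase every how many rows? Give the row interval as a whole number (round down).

Increase every 14th row.

Rows = 22.4 × 7.5 = 168.0 → 168 rows.
Stitches to add: 24 → 12 shaping rows (at 2 st each).
168 / 12 = 14.00 → every 14 rows.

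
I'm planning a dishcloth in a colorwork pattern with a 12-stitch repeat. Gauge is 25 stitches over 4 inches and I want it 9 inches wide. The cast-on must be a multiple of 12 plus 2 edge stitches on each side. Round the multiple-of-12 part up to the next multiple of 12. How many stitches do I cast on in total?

CO 64 sts.

25 / 4 = 6.25 sts per inch.
9 × 6.25 = 56.25 sts.
Less 4 edge sts → 52.25 for the repeat.
Next multiple of 12: 60.
Add back 4 edge sts → 64.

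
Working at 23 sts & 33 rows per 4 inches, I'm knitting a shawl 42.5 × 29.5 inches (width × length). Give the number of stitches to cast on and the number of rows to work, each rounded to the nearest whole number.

Cast on 244 stitches and work 243 rows.

Stitch gauge = 23/4 = 5.75 sts/in; 42.5 × 5.75 = 244.38 → 244 sts.
Row gauge = 33/4 = 8.25 rows/in; 29.5 × 8.25 = 243.38 → 243 rows.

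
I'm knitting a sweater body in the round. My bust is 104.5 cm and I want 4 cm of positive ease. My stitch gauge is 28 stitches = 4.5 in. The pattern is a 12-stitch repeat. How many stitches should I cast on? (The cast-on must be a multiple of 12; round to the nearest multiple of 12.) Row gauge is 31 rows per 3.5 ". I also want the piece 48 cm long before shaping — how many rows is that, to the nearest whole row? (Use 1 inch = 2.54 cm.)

Cast on 264 stitches; work 167 rows.

Finished = 104.5 + 4 = 108.5 cm.
108.5 cm × 1/2.54 = 42.72 inches.
28/4.5 = 6.222 sts per in; 42.72 × 6.222 = 265.79 sts.
Nearest multiple of 12 → 264.
48 cm = 18.90 inches; × 8.857 = 167.38 → 167 rows.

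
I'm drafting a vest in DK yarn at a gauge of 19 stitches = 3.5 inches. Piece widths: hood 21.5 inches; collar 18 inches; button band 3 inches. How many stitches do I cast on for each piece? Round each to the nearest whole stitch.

Rate = 19/3.5 = 5.429 sts per in.
hood: 21.5 × 5.429 = 116.71 → 117.
collar: 18 × 5.429 = 97.71 → 98.
button band: 3 × 5.429 = 16.29 → 16.

hood 117; collar 98; button band 16.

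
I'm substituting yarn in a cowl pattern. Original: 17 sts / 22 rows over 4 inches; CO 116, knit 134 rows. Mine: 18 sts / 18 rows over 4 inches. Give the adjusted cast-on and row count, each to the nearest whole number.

Stitches: 116 × 18/17 = 122.82 → 123.
Rows: 134 × 18/22 = 109.64 → 110.

Cast on 123 stitches; work 110 rows.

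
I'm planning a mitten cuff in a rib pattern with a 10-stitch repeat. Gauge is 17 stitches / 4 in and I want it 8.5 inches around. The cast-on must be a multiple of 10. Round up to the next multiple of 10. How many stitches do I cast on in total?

17 / 4 = 4.25 sts per inch.
8.5 × 4.25 = 36.12 sts.
Next multiple of 10: 40.

CO 40 sts.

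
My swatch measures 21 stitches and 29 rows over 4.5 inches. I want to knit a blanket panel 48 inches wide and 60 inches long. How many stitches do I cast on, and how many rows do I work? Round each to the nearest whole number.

Stitch gauge = 21/4.5 = 4.667 sts/in; 48 × 4.667 = 224.00 → 224 sts.
Row gauge = 29/4.5 = 6.444 rows/in; 60 × 6.444 = 386.67 → 387 rows.

Cast on 224 stitches and work 387 rows.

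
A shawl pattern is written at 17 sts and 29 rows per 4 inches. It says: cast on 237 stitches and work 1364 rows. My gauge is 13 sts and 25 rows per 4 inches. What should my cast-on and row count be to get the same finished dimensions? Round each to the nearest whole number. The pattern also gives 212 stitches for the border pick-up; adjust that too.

Stitches: 237 × 13/17 = 181.24 → 181.
Rows: 1364 × 25/29 = 1175.86 → 1176.
border pick-up: 212 × 13/17 = 162.12 → 162.

Cast on 181 stitches; work 1176 rows; border pick-up 162 stitches.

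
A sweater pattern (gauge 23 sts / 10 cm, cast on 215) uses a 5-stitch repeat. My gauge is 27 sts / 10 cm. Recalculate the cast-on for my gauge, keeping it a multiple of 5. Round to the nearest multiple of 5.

215 × 27 / 23 = 252.39.
Nearest multiple of 5: 250.

Cast on 250 stitches.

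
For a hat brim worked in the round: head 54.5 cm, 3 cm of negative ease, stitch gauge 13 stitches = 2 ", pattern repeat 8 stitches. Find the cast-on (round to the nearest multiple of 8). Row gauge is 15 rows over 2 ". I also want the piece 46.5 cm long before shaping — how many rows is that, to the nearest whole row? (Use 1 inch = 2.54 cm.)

Cast on 128 stitches; work 137 rows.

Finished = 54.5 − 3 = 51.5 cm.
51.5 cm × 1/2.54 = 20.28 inches.
13/2 = 6.5 sts per in; 20.28 × 6.5 = 131.79 sts.
Nearest multiple of 8 → 128.
46.5 cm = 18.31 inches; × 7.5 = 137.30 → 137 rows.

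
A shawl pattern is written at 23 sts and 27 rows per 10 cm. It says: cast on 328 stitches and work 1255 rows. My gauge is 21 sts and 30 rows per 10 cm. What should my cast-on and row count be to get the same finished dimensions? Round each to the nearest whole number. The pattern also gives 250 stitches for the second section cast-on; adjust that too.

Cast on 299 stitches; work 1394 rows; second section cast-on 228 stitches.

Stitches: 328 × 21/23 = 299.48 → 299.
Rows: 1255 × 30/27 = 1394.44 → 1394.
second section cast-on: 250 × 21/23 = 228.26 → 228.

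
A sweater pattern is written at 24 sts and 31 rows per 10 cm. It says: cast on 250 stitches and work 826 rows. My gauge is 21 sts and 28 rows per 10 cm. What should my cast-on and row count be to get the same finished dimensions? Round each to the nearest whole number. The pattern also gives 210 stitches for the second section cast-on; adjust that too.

Stitches: 250 × 21/24 = 218.75 → 219.
Rows: 826 × 28/31 = 746.06 → 746.
second section cast-on: 210 × 21/24 = 183.75 → 184.

Cast on 219 stitches; work 746 rows; second section cast-on 184 stitches.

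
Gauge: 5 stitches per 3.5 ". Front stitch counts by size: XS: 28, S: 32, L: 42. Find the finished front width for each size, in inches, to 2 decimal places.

5/3.5 = 1.429 sts per in.
XS: 28 / 1.429 = 19.600 → 19.60 in.
S: 32 / 1.429 = 22.400 → 22.40 in.
L: 42 / 1.429 = 29.400 → 29.40 in.

XS 19.60 inches; S 22.40 inches; L 29.40 inches.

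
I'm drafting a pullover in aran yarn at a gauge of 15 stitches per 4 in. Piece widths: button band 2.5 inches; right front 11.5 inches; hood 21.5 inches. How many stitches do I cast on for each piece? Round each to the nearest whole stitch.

Rate = 15/4 = 3.75 sts per in.
button band: 2.5 × 3.75 = 9.38 → 9.
right front: 11.5 × 3.75 = 43.12 → 43.
hood: 21.5 × 3.75 = 80.62 → 81.

button band 9; right front 43; hood 81.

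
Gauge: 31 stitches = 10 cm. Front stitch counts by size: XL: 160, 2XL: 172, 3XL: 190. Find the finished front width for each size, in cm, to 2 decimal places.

31/10 = 3.1 sts per cm.
XL: 160 / 3.1 = 51.613 → 51.61 cm.
2XL: 172 / 3.1 = 55.484 → 55.48 cm.
3XL: 190 / 3.1 = 61.290 → 61.29 cm.

XL 51.61 cm; 2XL 55.48 cm; 3XL 61.29 cm.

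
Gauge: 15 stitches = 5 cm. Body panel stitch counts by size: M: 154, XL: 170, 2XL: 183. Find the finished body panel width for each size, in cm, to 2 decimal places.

M 51.33 cm; XL 56.67 cm; 2XL 61.00 cm.

15/5 = 3 sts per cm.
M: 154 / 3 = 51.333 → 51.33 cm.
XL: 170 / 3 = 56.667 → 56.67 cm.
2XL: 183 / 3 = 61.000 → 61.00 cm.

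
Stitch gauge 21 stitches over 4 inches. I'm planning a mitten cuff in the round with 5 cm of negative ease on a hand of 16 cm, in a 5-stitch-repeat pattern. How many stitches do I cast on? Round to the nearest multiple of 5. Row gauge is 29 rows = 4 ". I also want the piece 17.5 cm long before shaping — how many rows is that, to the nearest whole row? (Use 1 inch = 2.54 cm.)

Finished = 16 − 5 = 11 cm.
11 cm × 1/2.54 = 4.33 inches.
21/4 = 5.25 sts per in; 4.33 × 5.25 = 22.74 sts.
Nearest multiple of 5 → 25.
17.5 cm = 6.89 inches; × 7.25 = 49.95 → 50 rows.

Cast on 25 stitches; work 50 rows.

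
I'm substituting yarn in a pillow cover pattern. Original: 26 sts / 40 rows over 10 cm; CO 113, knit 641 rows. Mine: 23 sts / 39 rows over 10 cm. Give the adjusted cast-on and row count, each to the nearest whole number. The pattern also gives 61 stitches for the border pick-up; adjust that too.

Stitches: 113 × 23/26 = 99.96 → 100.
Rows: 641 × 39/40 = 624.98 → 625.
border pick-up: 61 × 23/26 = 53.96 → 54.

Cast on 100 stitches; work 625 rows; border pick-up 54 stitches.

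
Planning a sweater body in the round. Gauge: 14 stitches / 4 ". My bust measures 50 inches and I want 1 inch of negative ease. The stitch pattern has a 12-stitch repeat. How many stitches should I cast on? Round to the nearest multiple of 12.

Cast on 168 stitches.

Finished = 50 − 1 = 49 inches.
14 / 4 = 3.5 sts/in.
49 × 3.5 = 171.50 sts.
Nearest multiple of 12: 168.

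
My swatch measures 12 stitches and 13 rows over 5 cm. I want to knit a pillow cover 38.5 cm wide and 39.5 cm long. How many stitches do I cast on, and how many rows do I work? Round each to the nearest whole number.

Cast on 92 stitches and work 103 rows.

Stitch gauge = 12/5 = 2.4 sts/cm; 38.5 × 2.4 = 92.40 → 92 sts.
Row gauge = 13/5 = 2.6 rows/cm; 39.5 × 2.6 = 102.70 → 103 rows.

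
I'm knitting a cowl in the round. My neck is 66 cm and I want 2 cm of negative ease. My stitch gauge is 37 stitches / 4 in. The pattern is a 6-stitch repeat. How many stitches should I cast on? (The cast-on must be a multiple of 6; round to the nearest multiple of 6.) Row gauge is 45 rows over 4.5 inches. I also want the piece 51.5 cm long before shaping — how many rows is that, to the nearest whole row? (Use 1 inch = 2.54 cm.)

Finished = 66 − 2 = 64 cm.
64 cm × 1/2.54 = 25.20 inches.
37/4 = 9.25 sts per in; 25.20 × 9.25 = 233.07 sts.
Nearest multiple of 6 → 234.
51.5 cm = 20.28 inches; × 10 = 202.76 → 203 rows.

Cast on 234 stitches; work 203 rows.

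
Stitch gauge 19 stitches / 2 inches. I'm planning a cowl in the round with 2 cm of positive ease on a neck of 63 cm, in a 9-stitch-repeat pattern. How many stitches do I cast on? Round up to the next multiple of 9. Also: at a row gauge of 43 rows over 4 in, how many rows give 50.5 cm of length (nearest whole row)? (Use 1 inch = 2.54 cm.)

Cast on 252 stitches; work 214 rows.

Finished = 63 + 2 = 65 cm.
65 cm × 1/2.54 = 25.59 inches.
19/2 = 9.5 sts per in; 25.59 × 9.5 = 243.11 sts.
Next multiple of 9 → 252.
50.5 cm = 19.88 inches; × 10.75 = 213.73 → 214 rows.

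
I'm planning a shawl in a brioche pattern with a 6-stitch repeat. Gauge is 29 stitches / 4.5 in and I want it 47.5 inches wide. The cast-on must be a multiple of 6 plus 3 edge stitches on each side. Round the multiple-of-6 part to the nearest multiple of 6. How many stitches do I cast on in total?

29 / 4.5 = 6.444 sts per inch.
47.5 × 6.444 = 306.11 sts.
Less 6 edge sts → 300.11 for the repeat.
Nearest multiple of 6: 300.
Add back 6 edge sts → 306.

CO 306 sts.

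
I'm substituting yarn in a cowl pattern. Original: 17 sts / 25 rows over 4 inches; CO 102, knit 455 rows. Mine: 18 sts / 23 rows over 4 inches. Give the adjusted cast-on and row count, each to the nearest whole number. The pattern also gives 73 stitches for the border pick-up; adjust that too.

Cast on 108 stitches; work 419 rows; border pick-up 77 stitches.

Stitches: 102 × 18/17 = 108.00 → 108.
Rows: 455 × 23/25 = 418.60 → 419.
border pick-up: 73 × 18/17 = 77.29 → 77.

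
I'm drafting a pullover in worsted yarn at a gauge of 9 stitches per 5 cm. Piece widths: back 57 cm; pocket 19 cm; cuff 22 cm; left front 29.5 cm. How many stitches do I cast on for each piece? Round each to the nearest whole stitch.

back 103; pocket 34; cuff 40; left front 53.

Rate = 9/5 = 1.8 sts per cm.
back: 57 × 1.8 = 102.60 → 103.
pocket: 19 × 1.8 = 34.20 → 34.
cuff: 22 × 1.8 = 39.60 → 40.
left front: 29.5 × 1.8 = 53.10 → 53.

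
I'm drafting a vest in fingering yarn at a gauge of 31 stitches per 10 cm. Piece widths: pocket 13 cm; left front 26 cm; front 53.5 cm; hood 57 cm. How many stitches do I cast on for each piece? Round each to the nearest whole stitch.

Rate = 31/10 = 3.1 sts per cm.
pocket: 13 × 3.1 = 40.30 → 40.
left front: 26 × 3.1 = 80.60 → 81.
front: 53.5 × 3.1 = 165.85 → 166.
hood: 57 × 3.1 = 176.70 → 177.

pocket 40; left front 81; front 166; hood 177.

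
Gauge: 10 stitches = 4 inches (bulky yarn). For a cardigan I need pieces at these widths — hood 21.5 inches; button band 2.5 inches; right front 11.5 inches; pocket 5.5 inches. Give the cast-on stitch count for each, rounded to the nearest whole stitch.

Rate = 10/4 = 2.5 sts per in.
hood: 21.5 × 2.5 = 53.75 → 54.
button band: 2.5 × 2.5 = 6.25 → 6.
right front: 11.5 × 2.5 = 28.75 → 29.
pocket: 5.5 × 2.5 = 13.75 → 14.

hood 54; button band 6; right front 29; pocket 14.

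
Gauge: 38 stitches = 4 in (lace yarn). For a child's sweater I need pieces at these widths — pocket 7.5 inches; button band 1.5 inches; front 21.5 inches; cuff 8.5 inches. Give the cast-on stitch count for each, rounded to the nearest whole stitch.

Rate = 38/4 = 9.5 sts per in.
pocket: 7.5 × 9.5 = 71.25 → 71.
button band: 1.5 × 9.5 = 14.25 → 14.
front: 21.5 × 9.5 = 204.25 → 204.
cuff: 8.5 × 9.5 = 80.75 → 81.

pocket 71; button band 14; front 204; cuff 81.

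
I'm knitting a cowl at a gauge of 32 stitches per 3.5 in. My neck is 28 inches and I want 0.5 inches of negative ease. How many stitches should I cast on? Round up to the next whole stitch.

252 stitches.

Finished = 28 − 0.5 = 27.5 in.
32 / 3.5 = 9.143 sts per inch.
27.50 × 9.143 = 251.43 sts.
→ 252 sts.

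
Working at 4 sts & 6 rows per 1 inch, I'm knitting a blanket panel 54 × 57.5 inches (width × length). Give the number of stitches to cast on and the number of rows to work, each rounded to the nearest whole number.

Stitch gauge = 4/1 = 4 sts/in; 54 × 4 = 216.00 → 216 sts.
Row gauge = 6/1 = 6 rows/in; 57.5 × 6 = 345.00 → 345 rows.

Cast on 216 stitches and work 345 rows.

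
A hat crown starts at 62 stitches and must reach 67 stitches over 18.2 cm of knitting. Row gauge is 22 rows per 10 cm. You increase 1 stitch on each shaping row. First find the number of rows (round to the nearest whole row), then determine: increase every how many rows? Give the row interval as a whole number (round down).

Rows = 18.2 × 2.2 = 40.0 → 40 rows.
Stitches to add: 5 → 5 shaping rows (at 1 st each).
40 / 5 = 8.00 → every 8 rows.

Increase every 8th row.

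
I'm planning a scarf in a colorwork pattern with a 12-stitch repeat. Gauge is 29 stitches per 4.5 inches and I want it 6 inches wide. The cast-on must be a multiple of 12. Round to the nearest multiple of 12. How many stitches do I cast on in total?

29 / 4.5 = 6.444 sts per inch.
6 × 6.444 = 38.67 sts.
Nearest multiple of 12: 36.

CO 36 sts.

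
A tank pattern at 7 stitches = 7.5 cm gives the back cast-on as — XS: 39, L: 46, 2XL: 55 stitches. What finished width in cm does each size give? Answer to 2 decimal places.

XS 41.79 cm; L 49.29 cm; 2XL 58.93 cm.

7/7.5 = 0.933 sts per cm.
XS: 39 / 0.933 = 41.786 → 41.79 cm.
L: 46 / 0.933 = 49.286 → 49.29 cm.
2XL: 55 / 0.933 = 58.929 → 58.93 cm.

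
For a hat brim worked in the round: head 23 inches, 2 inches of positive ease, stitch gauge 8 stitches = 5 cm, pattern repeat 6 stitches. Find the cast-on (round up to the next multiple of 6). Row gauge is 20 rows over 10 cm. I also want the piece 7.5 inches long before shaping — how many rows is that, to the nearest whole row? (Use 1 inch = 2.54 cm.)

Cast on 102 stitches; work 38 rows.

Finished = 23 + 2 = 25 inches.
25 inches × 2.54 = 63.50 cm.
8/5 = 1.6 sts per cm; 63.50 × 1.6 = 101.60 sts.
Next multiple of 6 → 102.
7.5 inches = 19.05 cm; × 2 = 38.10 → 38 rows.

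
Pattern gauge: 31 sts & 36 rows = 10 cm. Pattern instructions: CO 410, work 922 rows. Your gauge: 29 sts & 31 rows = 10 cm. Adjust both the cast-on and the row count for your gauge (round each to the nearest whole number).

Cast on 384 stitches; work 794 rows.

Stitches: 410 × 29/31 = 383.55 → 384.
Rows: 922 × 31/36 = 793.94 → 794.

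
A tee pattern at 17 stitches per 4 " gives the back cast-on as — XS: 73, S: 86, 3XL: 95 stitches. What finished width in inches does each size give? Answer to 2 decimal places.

17/4 = 4.25 sts per in.
XS: 73 / 4.25 = 17.176 → 17.18 in.
S: 86 / 4.25 = 20.235 → 20.24 in.
3XL: 95 / 4.25 = 22.353 → 22.35 in.

XS 17.18 inches; S 20.24 inches; 3XL 22.35 inches.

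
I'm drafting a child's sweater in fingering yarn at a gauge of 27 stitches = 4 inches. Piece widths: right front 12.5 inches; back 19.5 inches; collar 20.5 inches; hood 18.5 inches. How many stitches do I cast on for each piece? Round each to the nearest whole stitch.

Rate = 27/4 = 6.75 sts per in.
right front: 12.5 × 6.75 = 84.38 → 84.
back: 19.5 × 6.75 = 131.62 → 132.
collar: 20.5 × 6.75 = 138.38 → 138.
hood: 18.5 × 6.75 = 124.88 → 125.

right front 84; back 132; collar 138; hood 125.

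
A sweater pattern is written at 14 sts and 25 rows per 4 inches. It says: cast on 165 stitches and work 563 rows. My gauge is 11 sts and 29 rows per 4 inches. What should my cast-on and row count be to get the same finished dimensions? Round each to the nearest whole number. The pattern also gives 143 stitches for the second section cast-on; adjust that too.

Stitches: 165 × 11/14 = 129.64 → 130.
Rows: 563 × 29/25 = 653.08 → 653.
second section cast-on: 143 × 11/14 = 112.36 → 112.

Cast on 130 stitches; work 653 rows; second section cast-on 112 stitches.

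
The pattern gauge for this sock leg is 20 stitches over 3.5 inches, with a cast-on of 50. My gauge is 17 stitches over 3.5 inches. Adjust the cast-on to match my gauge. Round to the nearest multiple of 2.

Scale factor = 17 / 20 = 0.850.
50 × 17 / 20 = 42.50 sts.
→ 42 sts.

42 stitches.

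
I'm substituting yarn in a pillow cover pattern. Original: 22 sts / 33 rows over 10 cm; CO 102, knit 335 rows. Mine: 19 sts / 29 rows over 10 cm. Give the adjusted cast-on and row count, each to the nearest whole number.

Cast on 88 stitches; work 294 rows.

Stitches: 102 × 19/22 = 88.09 → 88.
Rows: 335 × 29/33 = 294.39 → 294.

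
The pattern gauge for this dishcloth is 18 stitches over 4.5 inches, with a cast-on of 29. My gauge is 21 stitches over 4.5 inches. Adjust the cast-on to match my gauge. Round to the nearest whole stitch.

Scale factor = 21 / 18 = 1.167.
29 × 21 / 18 = 33.83 sts.
→ 34 sts.

Cast on 34 stitches.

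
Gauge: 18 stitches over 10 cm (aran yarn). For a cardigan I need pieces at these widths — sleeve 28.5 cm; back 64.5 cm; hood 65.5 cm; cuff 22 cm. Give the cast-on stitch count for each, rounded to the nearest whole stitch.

Rate = 18/10 = 1.8 sts per cm.
sleeve: 28.5 × 1.8 = 51.30 → 51.
back: 64.5 × 1.8 = 116.10 → 116.
hood: 65.5 × 1.8 = 117.90 → 118.
cuff: 22 × 1.8 = 39.60 → 40.

sleeve 51; back 116; hood 118; cuff 40.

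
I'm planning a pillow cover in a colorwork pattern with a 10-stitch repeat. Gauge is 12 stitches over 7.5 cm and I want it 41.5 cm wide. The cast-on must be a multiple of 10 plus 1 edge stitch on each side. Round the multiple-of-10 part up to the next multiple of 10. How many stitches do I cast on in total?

12 / 7.5 = 1.6 sts per cm.
41.5 × 1.6 = 66.40 sts.
Less 2 edge sts → 64.40 for the repeat.
Next multiple of 10: 70.
Add back 2 edge sts → 72.

72 stitches.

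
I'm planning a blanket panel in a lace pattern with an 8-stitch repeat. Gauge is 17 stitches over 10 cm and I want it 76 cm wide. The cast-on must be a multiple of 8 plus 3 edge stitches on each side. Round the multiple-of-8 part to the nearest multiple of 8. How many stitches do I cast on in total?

17 / 10 = 1.7 sts per cm.
76 × 1.7 = 129.20 sts.
Less 6 edge sts → 123.20 for the repeat.
Nearest multiple of 8: 120.
Add back 6 edge sts → 126.

CO 126 sts.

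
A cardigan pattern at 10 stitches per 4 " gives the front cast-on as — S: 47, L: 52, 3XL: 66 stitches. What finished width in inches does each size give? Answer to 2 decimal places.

S 18.80 inches; L 20.80 inches; 3XL 26.40 inches.

10/4 = 2.5 sts per in.
S: 47 / 2.5 = 18.800 → 18.80 in.
L: 52 / 2.5 = 20.800 → 20.80 in.
3XL: 66 / 2.5 = 26.400 → 26.40 in.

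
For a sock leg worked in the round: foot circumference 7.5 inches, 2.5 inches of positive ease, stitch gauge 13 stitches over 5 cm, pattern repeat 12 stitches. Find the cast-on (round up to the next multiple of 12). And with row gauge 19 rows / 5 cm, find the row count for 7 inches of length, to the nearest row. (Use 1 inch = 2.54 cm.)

Finished = 7.5 + 2.5 = 10 inches.
10 inches × 2.54 = 25.40 cm.
13/5 = 2.6 sts per cm; 25.40 × 2.6 = 66.04 sts.
Next multiple of 12 → 72.
7 inches = 17.78 cm; × 3.8 = 67.56 → 68 rows.

Cast on 72 stitches; work 68 rows.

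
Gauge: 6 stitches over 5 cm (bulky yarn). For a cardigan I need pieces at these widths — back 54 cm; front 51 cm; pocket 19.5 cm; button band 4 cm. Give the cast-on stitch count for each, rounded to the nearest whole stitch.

back 65; front 61; pocket 23; button band 5.

Rate = 6/5 = 1.2 sts per cm.
back: 54 × 1.2 = 64.80 → 65.
front: 51 × 1.2 = 61.20 → 61.
pocket: 19.5 × 1.2 = 23.40 → 23.
button band: 4 × 1.2 = 4.80 → 5.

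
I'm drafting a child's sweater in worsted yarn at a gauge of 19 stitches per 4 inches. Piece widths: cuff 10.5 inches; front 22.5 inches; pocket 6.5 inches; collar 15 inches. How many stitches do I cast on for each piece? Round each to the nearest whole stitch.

cuff 50; front 107; pocket 31; collar 71.

Rate = 19/4 = 4.75 sts per in.
cuff: 10.5 × 4.75 = 49.88 → 50.
front: 22.5 × 4.75 = 106.88 → 107.
pocket: 6.5 × 4.75 = 30.88 → 31.
collar: 15 × 4.75 = 71.25 → 71.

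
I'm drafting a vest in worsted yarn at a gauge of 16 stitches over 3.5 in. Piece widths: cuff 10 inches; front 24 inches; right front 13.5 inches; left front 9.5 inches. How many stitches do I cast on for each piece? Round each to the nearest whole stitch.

cuff 46; front 110; right front 62; left front 43.

Rate = 16/3.5 = 4.571 sts per in.
cuff: 10 × 4.571 = 45.71 → 46.
front: 24 × 4.571 = 109.71 → 110.
right front: 13.5 × 4.571 = 61.71 → 62.
left front: 9.5 × 4.571 = 43.43 → 43.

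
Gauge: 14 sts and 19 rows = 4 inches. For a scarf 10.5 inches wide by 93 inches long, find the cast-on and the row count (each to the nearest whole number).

Stitch gauge = 14/4 = 3.5 sts/in; 10.5 × 3.5 = 36.75 → 37 sts.
Row gauge = 19/4 = 4.75 rows/in; 93 × 4.75 = 441.75 → 442 rows.

Cast on 37 stitches and work 442 rows.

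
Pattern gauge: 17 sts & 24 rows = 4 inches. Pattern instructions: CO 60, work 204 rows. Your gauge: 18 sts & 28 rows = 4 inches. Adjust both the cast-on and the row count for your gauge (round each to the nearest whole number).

Stitches: 60 × 18/17 = 63.53 → 64.
Rows: 204 × 28/24 = 238.00 → 238.

Cast on 64 stitches; work 238 rows.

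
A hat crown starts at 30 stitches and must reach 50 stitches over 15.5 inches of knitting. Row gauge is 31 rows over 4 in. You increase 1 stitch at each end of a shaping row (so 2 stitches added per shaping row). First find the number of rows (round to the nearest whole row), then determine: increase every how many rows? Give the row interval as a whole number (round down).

Increase every 12th row.

Rows = 15.5 × 7.75 = 120.1 → 120 rows.
Stitches to add: 20 → 10 shaping rows (at 2 st each).
120 / 10 = 12.00 → every 12 rows.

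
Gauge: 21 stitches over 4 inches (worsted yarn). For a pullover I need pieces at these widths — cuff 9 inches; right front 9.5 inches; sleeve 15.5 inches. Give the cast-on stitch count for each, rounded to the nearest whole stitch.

cuff 47; right front 50; sleeve 81.

Rate = 21/4 = 5.25 sts per in.
cuff: 9 × 5.25 = 47.25 → 47.
right front: 9.5 × 5.25 = 49.88 → 50.
sleeve: 15.5 × 5.25 = 81.38 → 81.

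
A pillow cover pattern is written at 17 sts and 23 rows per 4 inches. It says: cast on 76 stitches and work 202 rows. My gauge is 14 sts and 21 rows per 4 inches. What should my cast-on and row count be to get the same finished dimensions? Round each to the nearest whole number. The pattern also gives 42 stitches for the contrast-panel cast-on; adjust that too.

Cast on 63 stitches; work 184 rows; contrast-panel cast-on 35 stitches.

Stitches: 76 × 14/17 = 62.59 → 63.
Rows: 202 × 21/23 = 184.43 → 184.
contrast-panel cast-on: 42 × 14/17 = 34.59 → 35.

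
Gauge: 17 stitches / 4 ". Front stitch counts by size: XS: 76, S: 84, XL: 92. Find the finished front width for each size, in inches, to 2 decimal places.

XS 17.88 inches; S 19.76 inches; XL 21.65 inches.

17/4 = 4.25 sts per in.
XS: 76 / 4.25 = 17.882 → 17.88 in.
S: 84 / 4.25 = 19.765 → 19.76 in.
XL: 92 / 4.25 = 21.647 → 21.65 in.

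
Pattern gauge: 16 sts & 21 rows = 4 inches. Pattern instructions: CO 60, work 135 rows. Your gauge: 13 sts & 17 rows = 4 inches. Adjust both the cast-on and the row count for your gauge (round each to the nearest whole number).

Cast on 49 stitches; work 109 rows.

Stitches: 60 × 13/16 = 48.75 → 49.
Rows: 135 × 17/21 = 109.29 → 109.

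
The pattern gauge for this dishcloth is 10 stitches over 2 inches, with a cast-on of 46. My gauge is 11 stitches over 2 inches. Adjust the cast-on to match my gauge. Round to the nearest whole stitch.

Scale factor = 11 / 10 = 1.100.
46 × 11 / 10 = 50.60 sts.
→ 51 sts.

CO 51 sts.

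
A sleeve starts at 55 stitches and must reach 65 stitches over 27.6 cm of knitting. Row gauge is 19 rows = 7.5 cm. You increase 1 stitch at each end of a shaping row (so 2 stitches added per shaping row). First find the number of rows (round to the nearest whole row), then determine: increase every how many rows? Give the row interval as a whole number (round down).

Rows = 27.6 × 2.533 = 69.9 → 70 rows.
Stitches to add: 10 → 5 shaping rows (at 2 st each).
70 / 5 = 14.00 → every 14 rows.

Increase every 14th row.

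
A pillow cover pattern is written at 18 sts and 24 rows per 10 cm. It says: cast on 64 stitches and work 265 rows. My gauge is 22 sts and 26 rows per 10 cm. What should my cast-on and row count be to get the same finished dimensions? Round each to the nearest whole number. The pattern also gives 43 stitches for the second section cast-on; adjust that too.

Cast on 78 stitches; work 287 rows; second section cast-on 53 stitches.

Stitches: 64 × 22/18 = 78.22 → 78.
Rows: 265 × 26/24 = 287.08 → 287.
second section cast-on: 43 × 22/18 = 52.56 → 53.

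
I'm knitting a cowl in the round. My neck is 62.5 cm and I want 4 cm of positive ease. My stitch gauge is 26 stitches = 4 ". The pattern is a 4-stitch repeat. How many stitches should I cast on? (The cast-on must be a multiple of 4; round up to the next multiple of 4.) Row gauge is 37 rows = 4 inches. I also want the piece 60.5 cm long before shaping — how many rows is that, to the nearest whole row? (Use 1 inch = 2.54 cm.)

Finished = 62.5 + 4 = 66.5 cm.
66.5 cm × 1/2.54 = 26.18 inches.
26/4 = 6.5 sts per in; 26.18 × 6.5 = 170.18 sts.
Next multiple of 4 → 172.
60.5 cm = 23.82 inches; × 9.25 = 220.32 → 220 rows.

Cast on 172 stitches; work 220 rows.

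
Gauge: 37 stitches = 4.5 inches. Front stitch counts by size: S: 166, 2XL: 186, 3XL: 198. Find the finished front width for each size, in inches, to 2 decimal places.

37/4.5 = 8.222 sts per in.
S: 166 / 8.222 = 20.189 → 20.19 in.
2XL: 186 / 8.222 = 22.622 → 22.62 in.
3XL: 198 / 8.222 = 24.081 → 24.08 in.

S 20.19 inches; 2XL 22.62 inches; 3XL 24.08 inches.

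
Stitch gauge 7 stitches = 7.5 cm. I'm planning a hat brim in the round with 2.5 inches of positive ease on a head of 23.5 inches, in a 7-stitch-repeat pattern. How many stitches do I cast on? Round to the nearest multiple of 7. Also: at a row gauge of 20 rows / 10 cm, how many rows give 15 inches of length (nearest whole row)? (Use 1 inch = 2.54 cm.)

Cast on 63 stitches; work 76 rows.

Finished = 23.5 + 2.5 = 26 inches.
26 inches × 2.54 = 66.04 cm.
7/7.5 = 0.933 sts per cm; 66.04 × 0.933 = 61.64 sts.
Nearest multiple of 7 → 63.
15 inches = 38.10 cm; × 2 = 76.20 → 76 rows.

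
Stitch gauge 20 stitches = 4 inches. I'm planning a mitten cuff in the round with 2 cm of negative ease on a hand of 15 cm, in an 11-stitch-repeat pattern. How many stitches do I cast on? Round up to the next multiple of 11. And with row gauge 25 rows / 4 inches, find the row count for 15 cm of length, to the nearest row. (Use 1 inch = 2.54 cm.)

Finished = 15 − 2 = 13 cm.
13 cm × 1/2.54 = 5.12 inches.
20/4 = 5 sts per in; 5.12 × 5 = 25.59 sts.
Next multiple of 11 → 33.
15 cm = 5.91 inches; × 6.25 = 36.91 → 37 rows.

Cast on 33 stitches; work 37 rows.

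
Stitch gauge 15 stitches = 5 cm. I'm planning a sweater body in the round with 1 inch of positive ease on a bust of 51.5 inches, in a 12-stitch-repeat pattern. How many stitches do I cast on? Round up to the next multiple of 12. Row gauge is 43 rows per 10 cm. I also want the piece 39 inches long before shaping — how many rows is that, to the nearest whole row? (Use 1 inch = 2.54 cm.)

Cast on 408 stitches; work 426 rows.

Finished = 51.5 + 1 = 52.5 inches.
52.5 inches × 2.54 = 133.35 cm.
15/5 = 3 sts per cm; 133.35 × 3 = 400.05 sts.
Next multiple of 12 → 408.
39 inches = 99.06 cm; × 4.3 = 425.96 → 426 rows.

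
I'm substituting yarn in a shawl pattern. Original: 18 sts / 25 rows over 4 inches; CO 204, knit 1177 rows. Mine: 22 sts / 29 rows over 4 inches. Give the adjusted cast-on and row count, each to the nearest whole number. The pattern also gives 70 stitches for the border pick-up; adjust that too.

Stitches: 204 × 22/18 = 249.33 → 249.
Rows: 1177 × 29/25 = 1365.32 → 1365.
border pick-up: 70 × 22/18 = 85.56 → 86.

Cast on 249 stitches; work 1365 rows; border pick-up 86 stitches.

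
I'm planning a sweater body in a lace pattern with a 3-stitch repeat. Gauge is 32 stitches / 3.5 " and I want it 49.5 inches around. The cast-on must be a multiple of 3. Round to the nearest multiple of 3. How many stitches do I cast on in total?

CO 453 sts.

32 / 3.5 = 9.143 sts per inch.
49.5 × 9.143 = 452.57 sts.
Nearest multiple of 3: 453.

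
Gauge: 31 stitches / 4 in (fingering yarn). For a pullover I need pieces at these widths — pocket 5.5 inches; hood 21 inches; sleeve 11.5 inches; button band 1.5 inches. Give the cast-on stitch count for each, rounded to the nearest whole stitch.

pocket 43; hood 163; sleeve 89; button band 12.

Rate = 31/4 = 7.75 sts per in.
pocket: 5.5 × 7.75 = 42.62 → 43.
hood: 21 × 7.75 = 162.75 → 163.
sleeve: 11.5 × 7.75 = 89.12 → 89.
button band: 1.5 × 7.75 = 11.62 → 12.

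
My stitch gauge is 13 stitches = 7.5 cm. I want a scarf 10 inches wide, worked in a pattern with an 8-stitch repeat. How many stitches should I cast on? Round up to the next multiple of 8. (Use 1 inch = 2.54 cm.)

10 in = 10 × 2.54 = 25.40 cm.
13 / 7.5 = 1.733 sts/cm.
25.40 × 1.733 = 44.03 sts.
→ 48.

48 stitches.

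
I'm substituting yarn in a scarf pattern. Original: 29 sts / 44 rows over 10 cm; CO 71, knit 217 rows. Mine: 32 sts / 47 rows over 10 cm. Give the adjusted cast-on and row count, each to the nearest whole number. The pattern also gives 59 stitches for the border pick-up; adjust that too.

Cast on 78 stitches; work 232 rows; border pick-up 65 stitches.

Stitches: 71 × 32/29 = 78.34 → 78.
Rows: 217 × 47/44 = 231.80 → 232.
border pick-up: 59 × 32/29 = 65.10 → 65.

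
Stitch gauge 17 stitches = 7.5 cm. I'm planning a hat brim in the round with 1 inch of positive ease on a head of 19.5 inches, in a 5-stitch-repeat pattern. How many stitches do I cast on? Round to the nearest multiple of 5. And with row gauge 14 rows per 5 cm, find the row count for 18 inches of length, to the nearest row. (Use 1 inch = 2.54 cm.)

Cast on 120 stitches; work 128 rows.

Finished = 19.5 + 1 = 20.5 inches.
20.5 inches × 2.54 = 52.07 cm.
17/7.5 = 2.267 sts per cm; 52.07 × 2.267 = 118.03 sts.
Nearest multiple of 5 → 120.
18 inches = 45.72 cm; × 2.8 = 128.02 → 128 rows.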